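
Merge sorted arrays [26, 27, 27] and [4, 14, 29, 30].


Compare heads, take smaller each step.
Merged: [4, 14, 26, 27, 27, 29, 30]


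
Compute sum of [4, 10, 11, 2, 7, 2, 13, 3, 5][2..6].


Prefix sums: [0, 4, 14, 25, 27, 34, 36, 49, 52, 57]
Sum[2..6] = prefix[7] - prefix[2] = 49 - 14 = 35


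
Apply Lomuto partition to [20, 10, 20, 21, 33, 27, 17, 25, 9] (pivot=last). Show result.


Elements <= 9 go left of pivot.
Result: [9, 10, 20, 21, 33, 27, 17, 25, 20], pivot at index 0


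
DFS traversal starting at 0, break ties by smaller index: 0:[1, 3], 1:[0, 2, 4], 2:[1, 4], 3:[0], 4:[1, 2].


DFS stack-based: start with [0]
Visit order: [0, 1, 2, 4, 3]


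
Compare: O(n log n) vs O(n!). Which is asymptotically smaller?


linearithmic grows slower than factorial
O(n log n) is asymptotically smaller; O(n!) grows faster


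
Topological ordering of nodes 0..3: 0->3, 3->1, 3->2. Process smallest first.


Kahn's algorithm, process smallest node first
Order: [0, 3, 1, 2]


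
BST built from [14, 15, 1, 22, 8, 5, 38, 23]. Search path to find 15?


BST root = 14
Search for 15: compare at each node
Path: [14, 15]


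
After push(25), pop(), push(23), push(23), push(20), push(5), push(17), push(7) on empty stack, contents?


push(25) -> [25]
pop() returns 25 -> []
push(23) -> [23]
push(23) -> [23, 23]
push(20) -> [23, 23, 20]
push(5) -> [23, 23, 20, 5]
push(17) -> [23, 23, 20, 5, 17]
push(7) -> [23, 23, 20, 5, 17, 7]
Final stack (bottom to top): [23, 23, 20, 5, 17, 7]


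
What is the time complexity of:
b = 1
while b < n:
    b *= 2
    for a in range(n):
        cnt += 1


Per nesting level: O(log n) * O(n) = O(n log n)
Complexity: O(n log n)


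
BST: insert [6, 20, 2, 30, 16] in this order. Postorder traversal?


Root = 6; build tree by BST insertion.
Postorder traversal: [2, 16, 30, 20, 6]


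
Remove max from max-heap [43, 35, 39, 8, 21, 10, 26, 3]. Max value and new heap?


Max = 43
Replace root with last, heapify down
Resulting heap: [39, 35, 26, 8, 21, 10, 3]


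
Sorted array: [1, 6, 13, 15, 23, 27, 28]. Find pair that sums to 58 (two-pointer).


Two pointers: lo=0, hi=6
No pair sums to 58


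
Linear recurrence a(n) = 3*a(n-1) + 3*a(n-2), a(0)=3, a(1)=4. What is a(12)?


Build bottom-up:
...a(10)=853416, a(11)=3235545, a(12)=3*3235545+3*853416=12266883


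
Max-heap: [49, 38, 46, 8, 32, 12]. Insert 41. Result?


Append 41: [49, 38, 46, 8, 32, 12, 41]
Bubble up: no swaps needed
Result: [49, 38, 46, 8, 32, 12, 41]


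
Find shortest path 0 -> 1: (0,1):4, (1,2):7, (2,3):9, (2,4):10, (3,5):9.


Dijkstra from 0:
Distances: {0: 0, 1: 4, 2: 11, 3: 20, 4: 21, 5: 29}
Shortest distance to 1 = 4, path = [0, 1]


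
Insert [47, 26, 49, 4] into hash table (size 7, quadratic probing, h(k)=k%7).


Insertions: 47->slot 5; 26->slot 6; 49->slot 0; 4->slot 4
Table: [49, None, None, None, 4, 47, 26]


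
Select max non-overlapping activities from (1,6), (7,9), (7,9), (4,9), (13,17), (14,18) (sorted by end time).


Greedy: pick earliest-ending, then skip overlaps.
Selected (3 activities): [(1, 6), (7, 9), (13, 17)]


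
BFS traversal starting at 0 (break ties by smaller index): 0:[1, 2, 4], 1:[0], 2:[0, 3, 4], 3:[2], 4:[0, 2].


BFS queue: start with [0]
Visit order: [0, 1, 2, 4, 3]


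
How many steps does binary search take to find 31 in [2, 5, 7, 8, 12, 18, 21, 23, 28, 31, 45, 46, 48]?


Search for 31:
[0,12] mid=6 arr[6]=21
[7,12] mid=9 arr[9]=31
Total: 2 comparisons


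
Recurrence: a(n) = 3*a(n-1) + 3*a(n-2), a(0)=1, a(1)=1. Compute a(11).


Build bottom-up:
...a(9)=63261, a(10)=239841, a(11)=3*239841+3*63261=909306


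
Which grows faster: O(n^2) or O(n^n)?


quadratic grows slower than n^n
O(n^2) is asymptotically smaller; O(n^n) grows faster


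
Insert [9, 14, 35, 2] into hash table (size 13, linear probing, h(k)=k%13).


Insertions: 9->slot 9; 14->slot 1; 35->slot 10; 2->slot 2
Table: [None, 14, 2, None, None, None, None, None, None, 9, 35, None, None]


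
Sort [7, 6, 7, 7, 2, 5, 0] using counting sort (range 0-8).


Count array: [1, 0, 1, 0, 0, 1, 1, 3, 0]
Reconstruct: [0, 2, 5, 6, 7, 7, 7]


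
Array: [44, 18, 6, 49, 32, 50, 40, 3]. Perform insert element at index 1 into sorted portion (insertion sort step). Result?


After one pass: [18, 44, 6, 49, 32, 50, 40, 3]


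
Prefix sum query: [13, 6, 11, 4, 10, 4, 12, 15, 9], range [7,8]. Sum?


Prefix sums: [0, 13, 19, 30, 34, 44, 48, 60, 75, 84]
Sum[7..8] = prefix[9] - prefix[7] = 84 - 60 = 24


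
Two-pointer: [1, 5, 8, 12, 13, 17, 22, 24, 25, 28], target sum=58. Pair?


Two pointers: lo=0, hi=9
No pair sums to 58


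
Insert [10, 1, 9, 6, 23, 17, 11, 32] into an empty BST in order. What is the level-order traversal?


Root = 10; build tree by BST insertion.
Level-Order traversal: [10, 1, 23, 9, 17, 32, 6, 11]


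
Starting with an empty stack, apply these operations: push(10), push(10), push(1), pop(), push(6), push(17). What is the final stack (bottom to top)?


push(10) -> [10]
push(10) -> [10, 10]
push(1) -> [10, 10, 1]
pop() returns 1 -> [10, 10]
push(6) -> [10, 10, 6]
push(17) -> [10, 10, 6, 17]
Final stack (bottom to top): [10, 10, 6, 17]


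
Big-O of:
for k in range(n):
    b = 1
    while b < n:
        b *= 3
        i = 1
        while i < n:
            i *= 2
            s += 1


Per nesting level: O(n) * O(log n) * O(log n) = O(n (log n)^2)
Complexity: O(n (log n)^2)


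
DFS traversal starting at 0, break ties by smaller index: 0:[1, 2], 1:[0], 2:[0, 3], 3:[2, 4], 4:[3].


DFS stack-based: start with [0]
Visit order: [0, 1, 2, 3, 4]


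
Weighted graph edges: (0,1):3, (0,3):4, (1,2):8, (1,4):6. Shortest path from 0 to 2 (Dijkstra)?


Dijkstra from 0:
Distances: {0: 0, 1: 3, 2: 11, 3: 4, 4: 9}
Shortest distance to 2 = 11, path = [0, 1, 2]


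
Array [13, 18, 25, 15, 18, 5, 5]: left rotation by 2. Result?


Left rotate by 2: [25, 15, 18, 5, 5, 13, 18]


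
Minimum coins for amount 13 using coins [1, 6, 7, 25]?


dp[0]=0; dp[i]=1+min(dp[i-c] for c in coins)
...dp[8]=2, dp[9]=3, dp[10]=4, dp[11]=5, dp[12]=2, dp[13]=2
Minimum coins for 13 = 2


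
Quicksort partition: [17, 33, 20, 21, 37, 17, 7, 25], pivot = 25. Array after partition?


Elements <= 25 go left of pivot.
Result: [17, 20, 21, 17, 7, 25, 37, 33], pivot at index 5


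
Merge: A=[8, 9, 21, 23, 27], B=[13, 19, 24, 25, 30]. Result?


Compare heads, take smaller each step.
Merged: [8, 9, 13, 19, 21, 23, 24, 25, 27, 30]


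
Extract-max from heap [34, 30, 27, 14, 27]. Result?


Max = 34
Replace root with last, heapify down
Resulting heap: [30, 27, 27, 14]


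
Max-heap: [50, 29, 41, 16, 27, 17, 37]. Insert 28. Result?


Append 28: [50, 29, 41, 16, 27, 17, 37, 28]
Bubble up: swap idx 7(28) with idx 3(16)
Result: [50, 29, 41, 28, 27, 17, 37, 16]


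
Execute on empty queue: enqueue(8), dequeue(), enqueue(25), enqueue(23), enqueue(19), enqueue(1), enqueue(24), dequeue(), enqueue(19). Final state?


enqueue(8) -> [8]
dequeue() returns 8 -> []
enqueue(25) -> [25]
enqueue(23) -> [25, 23]
enqueue(19) -> [25, 23, 19]
enqueue(1) -> [25, 23, 19, 1]
enqueue(24) -> [25, 23, 19, 1, 24]
dequeue() returns 25 -> [23, 19, 1, 24]
enqueue(19) -> [23, 19, 1, 24, 19]
Final queue (front to back): [23, 19, 1, 24, 19]


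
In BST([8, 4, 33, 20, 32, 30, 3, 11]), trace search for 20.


BST root = 8
Search for 20: compare at each node
Path: [8, 33, 20]


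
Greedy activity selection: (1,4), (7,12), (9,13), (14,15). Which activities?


Greedy: pick earliest-ending, then skip overlaps.
Selected (3 activities): [(1, 4), (7, 12), (14, 15)]


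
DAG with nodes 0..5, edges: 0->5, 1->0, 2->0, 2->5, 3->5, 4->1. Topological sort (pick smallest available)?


Kahn's algorithm, process smallest node first
Order: [2, 3, 4, 1, 0, 5]


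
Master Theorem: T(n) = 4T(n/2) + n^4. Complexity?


a=4, b=2, c=4. log_2(4)=2 < c=4. Case 3: O(n^c) = O(n^4)
Complexity: O(n^4)


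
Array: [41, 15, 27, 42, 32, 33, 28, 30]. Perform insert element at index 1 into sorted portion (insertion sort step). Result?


After one pass: [15, 41, 27, 42, 32, 33, 28, 30]


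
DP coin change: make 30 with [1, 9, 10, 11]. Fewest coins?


dp[0]=0; dp[i]=1+min(dp[i-c] for c in coins)
...dp[25]=5, dp[26]=6, dp[27]=3, dp[28]=3, dp[29]=3, dp[30]=3
Minimum coins for 30 = 3


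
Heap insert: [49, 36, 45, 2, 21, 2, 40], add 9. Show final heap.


Append 9: [49, 36, 45, 2, 21, 2, 40, 9]
Bubble up: swap idx 7(9) with idx 3(2)
Result: [49, 36, 45, 9, 21, 2, 40, 2]


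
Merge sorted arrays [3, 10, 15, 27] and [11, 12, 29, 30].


Compare heads, take smaller each step.
Merged: [3, 10, 11, 12, 15, 27, 29, 30]


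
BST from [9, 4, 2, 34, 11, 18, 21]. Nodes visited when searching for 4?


BST root = 9
Search for 4: compare at each node
Path: [9, 4]


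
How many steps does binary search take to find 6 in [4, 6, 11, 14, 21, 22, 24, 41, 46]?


Search for 6:
[0,8] mid=4 arr[4]=21
[0,3] mid=1 arr[1]=6
Total: 2 comparisons


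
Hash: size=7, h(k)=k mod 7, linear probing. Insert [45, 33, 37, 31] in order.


Insertions: 45->slot 3; 33->slot 5; 37->slot 2; 31->slot 4
Table: [None, None, 37, 45, 31, 33, None]


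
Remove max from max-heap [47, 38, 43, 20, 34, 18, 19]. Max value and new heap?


Max = 47
Replace root with last, heapify down
Resulting heap: [43, 38, 19, 20, 34, 18]


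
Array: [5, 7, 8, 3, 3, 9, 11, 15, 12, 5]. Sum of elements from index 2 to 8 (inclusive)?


Prefix sums: [0, 5, 12, 20, 23, 26, 35, 46, 61, 73, 78]
Sum[2..8] = prefix[9] - prefix[2] = 73 - 12 = 61


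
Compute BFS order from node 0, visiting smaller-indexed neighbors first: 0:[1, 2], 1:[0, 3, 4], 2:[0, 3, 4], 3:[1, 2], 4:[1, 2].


BFS queue: start with [0]
Visit order: [0, 1, 2, 3, 4]


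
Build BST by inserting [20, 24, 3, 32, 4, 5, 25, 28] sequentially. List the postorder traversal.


Root = 20; build tree by BST insertion.
Postorder traversal: [5, 4, 3, 28, 25, 32, 24, 20]


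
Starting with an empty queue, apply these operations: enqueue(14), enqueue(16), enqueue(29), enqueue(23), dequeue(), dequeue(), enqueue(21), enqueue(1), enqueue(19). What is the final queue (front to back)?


enqueue(14) -> [14]
enqueue(16) -> [14, 16]
enqueue(29) -> [14, 16, 29]
enqueue(23) -> [14, 16, 29, 23]
dequeue() returns 14 -> [16, 29, 23]
dequeue() returns 16 -> [29, 23]
enqueue(21) -> [29, 23, 21]
enqueue(1) -> [29, 23, 21, 1]
enqueue(19) -> [29, 23, 21, 1, 19]
Final queue (front to back): [29, 23, 21, 1, 19]


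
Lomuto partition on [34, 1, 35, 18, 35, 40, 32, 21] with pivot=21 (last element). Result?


Elements <= 21 go left of pivot.
Result: [1, 18, 21, 34, 35, 40, 32, 35], pivot at index 2


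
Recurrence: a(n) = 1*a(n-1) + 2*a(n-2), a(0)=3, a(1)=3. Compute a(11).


Build bottom-up:
...a(9)=1023, a(10)=2049, a(11)=1*2049+2*1023=4095


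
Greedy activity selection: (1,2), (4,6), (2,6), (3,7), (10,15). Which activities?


Greedy: pick earliest-ending, then skip overlaps.
Selected (3 activities): [(1, 2), (4, 6), (10, 15)]


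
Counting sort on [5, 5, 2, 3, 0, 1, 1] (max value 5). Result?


Count array: [1, 2, 1, 1, 0, 2]
Reconstruct: [0, 1, 1, 2, 3, 5, 5]


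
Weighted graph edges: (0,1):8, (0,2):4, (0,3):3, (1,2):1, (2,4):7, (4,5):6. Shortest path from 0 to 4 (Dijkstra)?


Dijkstra from 0:
Distances: {0: 0, 1: 5, 2: 4, 3: 3, 4: 11, 5: 17}
Shortest distance to 4 = 11, path = [0, 2, 4]


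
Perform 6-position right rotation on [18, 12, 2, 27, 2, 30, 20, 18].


Right rotate by 6: [2, 27, 2, 30, 20, 18, 18, 12]


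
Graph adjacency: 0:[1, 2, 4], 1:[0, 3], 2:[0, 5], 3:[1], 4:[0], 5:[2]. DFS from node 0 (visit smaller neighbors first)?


DFS stack-based: start with [0]
Visit order: [0, 1, 3, 2, 5, 4]


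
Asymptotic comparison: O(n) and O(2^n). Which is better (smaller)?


linear grows slower than exponential
O(n) is asymptotically smaller; O(2^n) grows faster


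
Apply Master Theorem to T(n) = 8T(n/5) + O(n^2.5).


a=8, b=5, c=2.5. log_5(8)=1.292 < c=2.5. Case 3: O(n^c) = O(n^2.500)
Complexity: O(n^2.500)


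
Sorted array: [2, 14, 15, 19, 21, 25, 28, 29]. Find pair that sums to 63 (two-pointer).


Two pointers: lo=0, hi=7
No pair sums to 63


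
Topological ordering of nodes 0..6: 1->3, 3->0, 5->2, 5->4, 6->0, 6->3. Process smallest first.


Kahn's algorithm, process smallest node first
Order: [1, 5, 2, 4, 6, 3, 0]


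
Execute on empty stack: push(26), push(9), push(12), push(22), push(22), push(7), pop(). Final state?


push(26) -> [26]
push(9) -> [26, 9]
push(12) -> [26, 9, 12]
push(22) -> [26, 9, 12, 22]
push(22) -> [26, 9, 12, 22, 22]
push(7) -> [26, 9, 12, 22, 22, 7]
pop() returns 7 -> [26, 9, 12, 22, 22]
Final stack (bottom to top): [26, 9, 12, 22, 22]


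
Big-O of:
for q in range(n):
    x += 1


Per nesting level: O(n) = O(n)
Complexity: O(n)


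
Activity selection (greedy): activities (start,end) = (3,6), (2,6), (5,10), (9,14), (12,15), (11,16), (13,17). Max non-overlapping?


Greedy: pick earliest-ending, then skip overlaps.
Selected (2 activities): [(3, 6), (9, 14)]


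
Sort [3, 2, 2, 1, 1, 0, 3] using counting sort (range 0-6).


Count array: [1, 2, 2, 2, 0, 0, 0]
Reconstruct: [0, 1, 1, 2, 2, 3, 3]


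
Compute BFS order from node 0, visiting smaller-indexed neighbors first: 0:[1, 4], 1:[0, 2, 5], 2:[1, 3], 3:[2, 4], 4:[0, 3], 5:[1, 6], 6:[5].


BFS queue: start with [0]
Visit order: [0, 1, 4, 2, 5, 3, 6]


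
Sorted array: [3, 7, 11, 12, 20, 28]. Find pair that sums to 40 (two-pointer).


Two pointers: lo=0, hi=5
Found pair: (12, 28) summing to 40


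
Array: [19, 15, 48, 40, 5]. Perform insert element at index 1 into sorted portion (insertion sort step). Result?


After one pass: [15, 19, 48, 40, 5]


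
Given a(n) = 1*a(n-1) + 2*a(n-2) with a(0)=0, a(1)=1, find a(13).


Build bottom-up:
...a(11)=683, a(12)=1365, a(13)=1*1365+2*683=2731


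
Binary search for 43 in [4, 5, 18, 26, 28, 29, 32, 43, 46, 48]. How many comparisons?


Search for 43:
[0,9] mid=4 arr[4]=28
[5,9] mid=7 arr[7]=43
Total: 2 comparisons


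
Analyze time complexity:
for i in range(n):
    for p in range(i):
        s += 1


Per nesting level: O(n) * O(n) [triangular over i] = O(n^2)
Complexity: O(n^2)


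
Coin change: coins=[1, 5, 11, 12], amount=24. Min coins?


dp[0]=0; dp[i]=1+min(dp[i-c] for c in coins)
...dp[19]=4, dp[20]=4, dp[21]=3, dp[22]=2, dp[23]=2, dp[24]=2
Minimum coins for 24 = 2


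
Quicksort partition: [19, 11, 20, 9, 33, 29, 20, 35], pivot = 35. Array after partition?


Elements <= 35 go left of pivot.
Result: [19, 11, 20, 9, 33, 29, 20, 35], pivot at index 7


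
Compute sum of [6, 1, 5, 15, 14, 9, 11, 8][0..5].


Prefix sums: [0, 6, 7, 12, 27, 41, 50, 61, 69]
Sum[0..5] = prefix[6] - prefix[0] = 50 - 0 = 50


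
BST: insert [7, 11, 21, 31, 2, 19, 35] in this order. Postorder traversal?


Root = 7; build tree by BST insertion.
Postorder traversal: [2, 19, 35, 31, 21, 11, 7]


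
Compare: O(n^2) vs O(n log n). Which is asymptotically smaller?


linearithmic grows slower than quadratic
O(n log n) is asymptotically smaller; O(n^2) grows faster


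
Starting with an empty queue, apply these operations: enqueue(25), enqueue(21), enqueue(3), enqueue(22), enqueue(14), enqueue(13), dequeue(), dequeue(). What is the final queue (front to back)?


enqueue(25) -> [25]
enqueue(21) -> [25, 21]
enqueue(3) -> [25, 21, 3]
enqueue(22) -> [25, 21, 3, 22]
enqueue(14) -> [25, 21, 3, 22, 14]
enqueue(13) -> [25, 21, 3, 22, 14, 13]
dequeue() returns 25 -> [21, 3, 22, 14, 13]
dequeue() returns 21 -> [3, 22, 14, 13]
Final queue (front to back): [3, 22, 14, 13]


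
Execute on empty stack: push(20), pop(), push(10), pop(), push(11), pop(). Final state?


push(20) -> [20]
pop() returns 20 -> []
push(10) -> [10]
pop() returns 10 -> []
push(11) -> [11]
pop() returns 11 -> []
Final stack (bottom to top): []


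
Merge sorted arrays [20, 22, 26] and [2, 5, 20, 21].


Compare heads, take smaller each step.
Merged: [2, 5, 20, 20, 21, 22, 26]


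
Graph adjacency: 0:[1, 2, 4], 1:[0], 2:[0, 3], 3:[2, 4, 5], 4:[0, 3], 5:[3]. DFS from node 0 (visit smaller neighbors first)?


DFS stack-based: start with [0]
Visit order: [0, 1, 2, 3, 4, 5]


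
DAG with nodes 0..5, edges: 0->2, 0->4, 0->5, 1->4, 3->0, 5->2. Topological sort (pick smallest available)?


Kahn's algorithm, process smallest node first
Order: [1, 3, 0, 4, 5, 2]


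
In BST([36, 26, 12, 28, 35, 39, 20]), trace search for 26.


BST root = 36
Search for 26: compare at each node
Path: [36, 26]


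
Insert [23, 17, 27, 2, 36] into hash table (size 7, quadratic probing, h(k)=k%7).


Insertions: 23->slot 2; 17->slot 3; 27->slot 6; 2->slot 4; 36->slot 1
Table: [None, 36, 23, 17, 2, None, 27]


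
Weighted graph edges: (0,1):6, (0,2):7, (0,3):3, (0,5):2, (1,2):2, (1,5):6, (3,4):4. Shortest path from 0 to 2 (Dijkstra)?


Dijkstra from 0:
Distances: {0: 0, 1: 6, 2: 7, 3: 3, 4: 7, 5: 2}
Shortest distance to 2 = 7, path = [0, 2]


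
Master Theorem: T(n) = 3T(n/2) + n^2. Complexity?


a=3, b=2, c=2. log_2(3)=1.585 < c=2. Case 3: O(n^c) = O(n^2)
Complexity: O(n^2)


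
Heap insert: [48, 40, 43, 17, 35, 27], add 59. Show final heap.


Append 59: [48, 40, 43, 17, 35, 27, 59]
Bubble up: swap idx 6(59) with idx 2(43); swap idx 2(59) with idx 0(48)
Result: [59, 40, 48, 17, 35, 27, 43]


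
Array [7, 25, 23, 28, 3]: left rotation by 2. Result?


Left rotate by 2: [23, 28, 3, 7, 25]


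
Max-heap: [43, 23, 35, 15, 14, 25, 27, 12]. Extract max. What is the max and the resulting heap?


Max = 43
Replace root with last, heapify down
Resulting heap: [35, 23, 27, 15, 14, 25, 12]


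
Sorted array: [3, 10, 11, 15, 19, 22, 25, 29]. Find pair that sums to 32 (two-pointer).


Two pointers: lo=0, hi=7
Found pair: (3, 29) summing to 32


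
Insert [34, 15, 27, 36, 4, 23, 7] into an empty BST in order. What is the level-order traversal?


Root = 34; build tree by BST insertion.
Level-Order traversal: [34, 15, 36, 4, 27, 7, 23]


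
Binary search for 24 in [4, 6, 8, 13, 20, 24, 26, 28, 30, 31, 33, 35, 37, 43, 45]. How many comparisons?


Search for 24:
[0,14] mid=7 arr[7]=28
[0,6] mid=3 arr[3]=13
[4,6] mid=5 arr[5]=24
Total: 3 comparisons


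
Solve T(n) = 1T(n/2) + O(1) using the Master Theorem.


a=1, b=2, c=0. log_2(1)=0 = c=0. Case 2: O(n^c log n) = O(log n)
Complexity: O(log n)


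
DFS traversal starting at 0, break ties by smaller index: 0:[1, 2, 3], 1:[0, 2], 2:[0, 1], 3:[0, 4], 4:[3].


DFS stack-based: start with [0]
Visit order: [0, 1, 2, 3, 4]


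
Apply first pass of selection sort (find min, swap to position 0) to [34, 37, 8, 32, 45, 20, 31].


After one pass: [8, 37, 34, 32, 45, 20, 31]


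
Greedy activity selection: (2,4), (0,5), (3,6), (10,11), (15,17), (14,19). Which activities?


Greedy: pick earliest-ending, then skip overlaps.
Selected (3 activities): [(2, 4), (10, 11), (15, 17)]


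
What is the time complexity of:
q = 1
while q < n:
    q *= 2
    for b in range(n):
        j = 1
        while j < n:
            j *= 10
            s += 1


Per nesting level: O(log n) * O(n) * O(log n) = O(n (log n)^2)
Complexity: O(n (log n)^2)


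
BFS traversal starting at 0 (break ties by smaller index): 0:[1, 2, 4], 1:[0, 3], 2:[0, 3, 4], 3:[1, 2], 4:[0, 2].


BFS queue: start with [0]
Visit order: [0, 1, 2, 4, 3]


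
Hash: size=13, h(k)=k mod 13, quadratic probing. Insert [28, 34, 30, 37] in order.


Insertions: 28->slot 2; 34->slot 8; 30->slot 4; 37->slot 11
Table: [None, None, 28, None, 30, None, None, None, 34, None, None, 37, None]


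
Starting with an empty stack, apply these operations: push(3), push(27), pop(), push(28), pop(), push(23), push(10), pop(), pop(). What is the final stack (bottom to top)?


push(3) -> [3]
push(27) -> [3, 27]
pop() returns 27 -> [3]
push(28) -> [3, 28]
pop() returns 28 -> [3]
push(23) -> [3, 23]
push(10) -> [3, 23, 10]
pop() returns 10 -> [3, 23]
pop() returns 23 -> [3]
Final stack (bottom to top): [3]


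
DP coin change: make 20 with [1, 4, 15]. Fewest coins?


dp[0]=0; dp[i]=1+min(dp[i-c] for c in coins)
...dp[15]=1, dp[16]=2, dp[17]=3, dp[18]=4, dp[19]=2, dp[20]=3
Minimum coins for 20 = 3


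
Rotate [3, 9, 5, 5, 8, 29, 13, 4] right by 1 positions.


Right rotate by 1: [4, 3, 9, 5, 5, 8, 29, 13]


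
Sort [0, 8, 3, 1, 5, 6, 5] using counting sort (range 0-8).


Count array: [1, 1, 0, 1, 0, 2, 1, 0, 1]
Reconstruct: [0, 1, 3, 5, 5, 6, 8]


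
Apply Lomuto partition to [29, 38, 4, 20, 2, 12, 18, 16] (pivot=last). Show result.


Elements <= 16 go left of pivot.
Result: [4, 2, 12, 16, 38, 29, 18, 20], pivot at index 3


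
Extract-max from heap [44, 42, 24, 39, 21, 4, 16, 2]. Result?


Max = 44
Replace root with last, heapify down
Resulting heap: [42, 39, 24, 2, 21, 4, 16]


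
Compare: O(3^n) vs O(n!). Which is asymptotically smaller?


exponential (base 3) grows slower than factorial
O(3^n) is asymptotically smaller; O(n!) grows faster


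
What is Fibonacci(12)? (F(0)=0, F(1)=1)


F(n)=F(n-1)+F(n-2)
...F(10)=55, F(11)=89, F(12)=144


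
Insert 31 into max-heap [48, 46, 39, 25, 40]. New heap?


Append 31: [48, 46, 39, 25, 40, 31]
Bubble up: no swaps needed
Result: [48, 46, 39, 25, 40, 31]


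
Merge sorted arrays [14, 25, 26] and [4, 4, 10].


Compare heads, take smaller each step.
Merged: [4, 4, 10, 14, 25, 26]


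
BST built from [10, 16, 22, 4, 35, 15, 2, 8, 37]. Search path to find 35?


BST root = 10
Search for 35: compare at each node
Path: [10, 16, 22, 35]


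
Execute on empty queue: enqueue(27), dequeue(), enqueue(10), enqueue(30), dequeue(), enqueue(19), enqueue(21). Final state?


enqueue(27) -> [27]
dequeue() returns 27 -> []
enqueue(10) -> [10]
enqueue(30) -> [10, 30]
dequeue() returns 10 -> [30]
enqueue(19) -> [30, 19]
enqueue(21) -> [30, 19, 21]
Final queue (front to back): [30, 19, 21]


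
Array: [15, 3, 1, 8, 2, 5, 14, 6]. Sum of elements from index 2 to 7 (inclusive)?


Prefix sums: [0, 15, 18, 19, 27, 29, 34, 48, 54]
Sum[2..7] = prefix[8] - prefix[2] = 54 - 18 = 36


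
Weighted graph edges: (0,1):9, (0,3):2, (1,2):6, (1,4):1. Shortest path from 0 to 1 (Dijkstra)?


Dijkstra from 0:
Distances: {0: 0, 1: 9, 2: 15, 3: 2, 4: 10}
Shortest distance to 1 = 9, path = [0, 1]


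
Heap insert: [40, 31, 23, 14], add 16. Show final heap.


Append 16: [40, 31, 23, 14, 16]
Bubble up: no swaps needed
Result: [40, 31, 23, 14, 16]


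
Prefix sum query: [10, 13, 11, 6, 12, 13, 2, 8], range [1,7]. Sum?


Prefix sums: [0, 10, 23, 34, 40, 52, 65, 67, 75]
Sum[1..7] = prefix[8] - prefix[1] = 75 - 10 = 65


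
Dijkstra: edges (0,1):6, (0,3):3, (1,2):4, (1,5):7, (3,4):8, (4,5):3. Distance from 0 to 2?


Dijkstra from 0:
Distances: {0: 0, 1: 6, 2: 10, 3: 3, 4: 11, 5: 13}
Shortest distance to 2 = 10, path = [0, 1, 2]


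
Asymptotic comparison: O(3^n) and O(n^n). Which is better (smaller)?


exponential (base 3) grows slower than n^n
O(3^n) is asymptotically smaller; O(n^n) grows faster


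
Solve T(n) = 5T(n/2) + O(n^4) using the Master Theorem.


a=5, b=2, c=4. log_2(5)=2.322 < c=4. Case 3: O(n^c) = O(n^4)
Complexity: O(n^4)


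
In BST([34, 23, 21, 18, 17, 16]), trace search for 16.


BST root = 34
Search for 16: compare at each node
Path: [34, 23, 21, 18, 17, 16]


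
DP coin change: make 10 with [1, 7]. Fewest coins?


dp[0]=0; dp[i]=1+min(dp[i-c] for c in coins)
...dp[5]=5, dp[6]=6, dp[7]=1, dp[8]=2, dp[9]=3, dp[10]=4
Minimum coins for 10 = 4


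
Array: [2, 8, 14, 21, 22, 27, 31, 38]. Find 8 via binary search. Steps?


Search for 8:
[0,7] mid=3 arr[3]=21
[0,2] mid=1 arr[1]=8
Total: 2 comparisons


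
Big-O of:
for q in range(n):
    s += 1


Per nesting level: O(n) = O(n)
Complexity: O(n)


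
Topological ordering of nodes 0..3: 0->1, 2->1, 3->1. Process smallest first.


Kahn's algorithm, process smallest node first
Order: [0, 2, 3, 1]


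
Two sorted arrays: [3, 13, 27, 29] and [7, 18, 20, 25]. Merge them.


Compare heads, take smaller each step.
Merged: [3, 7, 13, 18, 20, 25, 27, 29]


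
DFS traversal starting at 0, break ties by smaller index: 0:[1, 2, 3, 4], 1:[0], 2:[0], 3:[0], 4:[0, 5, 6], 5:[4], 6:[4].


DFS stack-based: start with [0]
Visit order: [0, 1, 2, 3, 4, 5, 6]


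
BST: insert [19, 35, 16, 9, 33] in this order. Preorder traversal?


Root = 19; build tree by BST insertion.
Preorder traversal: [19, 16, 9, 35, 33]


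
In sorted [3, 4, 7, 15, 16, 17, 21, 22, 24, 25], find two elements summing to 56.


Two pointers: lo=0, hi=9
No pair sums to 56


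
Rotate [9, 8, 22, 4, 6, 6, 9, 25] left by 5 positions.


Left rotate by 5: [6, 9, 25, 9, 8, 22, 4, 6]


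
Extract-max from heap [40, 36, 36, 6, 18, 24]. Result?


Max = 40
Replace root with last, heapify down
Resulting heap: [36, 24, 36, 6, 18]


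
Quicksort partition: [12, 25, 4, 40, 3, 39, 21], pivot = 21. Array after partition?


Elements <= 21 go left of pivot.
Result: [12, 4, 3, 21, 25, 39, 40], pivot at index 3


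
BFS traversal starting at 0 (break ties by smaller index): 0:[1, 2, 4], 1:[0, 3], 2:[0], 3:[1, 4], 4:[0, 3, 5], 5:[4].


BFS queue: start with [0]
Visit order: [0, 1, 2, 4, 3, 5]


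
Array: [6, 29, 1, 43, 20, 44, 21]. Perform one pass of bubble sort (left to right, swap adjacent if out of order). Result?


After one pass: [6, 1, 29, 20, 43, 21, 44]


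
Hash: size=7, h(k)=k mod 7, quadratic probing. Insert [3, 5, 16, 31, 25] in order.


Insertions: 3->slot 3; 5->slot 5; 16->slot 2; 31->slot 4; 25->slot 1
Table: [None, 25, 16, 3, 31, 5, None]


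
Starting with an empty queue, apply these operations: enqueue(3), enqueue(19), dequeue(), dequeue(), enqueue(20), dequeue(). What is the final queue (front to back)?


enqueue(3) -> [3]
enqueue(19) -> [3, 19]
dequeue() returns 3 -> [19]
dequeue() returns 19 -> []
enqueue(20) -> [20]
dequeue() returns 20 -> []
Final queue (front to back): []


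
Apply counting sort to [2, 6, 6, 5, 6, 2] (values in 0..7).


Count array: [0, 0, 2, 0, 0, 1, 3, 0]
Reconstruct: [2, 2, 5, 6, 6, 6]


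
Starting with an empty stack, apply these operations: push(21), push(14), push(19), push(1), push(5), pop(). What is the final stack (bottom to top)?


push(21) -> [21]
push(14) -> [21, 14]
push(19) -> [21, 14, 19]
push(1) -> [21, 14, 19, 1]
push(5) -> [21, 14, 19, 1, 5]
pop() returns 5 -> [21, 14, 19, 1]
Final stack (bottom to top): [21, 14, 19, 1]


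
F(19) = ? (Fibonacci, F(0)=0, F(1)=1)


F(n)=F(n-1)+F(n-2)
...F(17)=1597, F(18)=2584, F(19)=4181


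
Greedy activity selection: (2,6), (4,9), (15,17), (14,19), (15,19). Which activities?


Greedy: pick earliest-ending, then skip overlaps.
Selected (2 activities): [(2, 6), (15, 17)]


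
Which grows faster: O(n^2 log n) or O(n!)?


n^2 log n grows slower than factorial
O(n^2 log n) is asymptotically smaller; O(n!) grows faster


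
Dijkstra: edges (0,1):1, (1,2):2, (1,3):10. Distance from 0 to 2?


Dijkstra from 0:
Distances: {0: 0, 1: 1, 2: 3, 3: 11}
Shortest distance to 2 = 3, path = [0, 1, 2]


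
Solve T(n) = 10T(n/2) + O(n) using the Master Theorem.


a=10, b=2, c=1. log_2(10)=3.322 > c=1. Case 1: O(n^log_b(a)) = O(n^3.322)
Complexity: O(n^3.322)


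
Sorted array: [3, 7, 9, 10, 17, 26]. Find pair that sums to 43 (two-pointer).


Two pointers: lo=0, hi=5
Found pair: (17, 26) summing to 43


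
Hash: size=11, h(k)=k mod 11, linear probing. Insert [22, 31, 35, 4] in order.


Insertions: 22->slot 0; 31->slot 9; 35->slot 2; 4->slot 4
Table: [22, None, 35, None, 4, None, None, None, None, 31, None]


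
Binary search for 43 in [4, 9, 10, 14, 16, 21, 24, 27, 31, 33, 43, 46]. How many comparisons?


Search for 43:
[0,11] mid=5 arr[5]=21
[6,11] mid=8 arr[8]=31
[9,11] mid=10 arr[10]=43
Total: 3 comparisons


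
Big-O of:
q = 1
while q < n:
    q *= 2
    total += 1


Per nesting level: O(log n) = O(log n)
Complexity: O(log n)


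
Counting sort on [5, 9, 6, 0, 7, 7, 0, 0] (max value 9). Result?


Count array: [3, 0, 0, 0, 0, 1, 1, 2, 0, 1]
Reconstruct: [0, 0, 0, 5, 6, 7, 7, 9]


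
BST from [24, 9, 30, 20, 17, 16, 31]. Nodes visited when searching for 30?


BST root = 24
Search for 30: compare at each node
Path: [24, 30]


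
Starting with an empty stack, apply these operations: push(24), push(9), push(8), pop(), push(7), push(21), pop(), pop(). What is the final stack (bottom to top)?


push(24) -> [24]
push(9) -> [24, 9]
push(8) -> [24, 9, 8]
pop() returns 8 -> [24, 9]
push(7) -> [24, 9, 7]
push(21) -> [24, 9, 7, 21]
pop() returns 21 -> [24, 9, 7]
pop() returns 7 -> [24, 9]
Final stack (bottom to top): [24, 9]


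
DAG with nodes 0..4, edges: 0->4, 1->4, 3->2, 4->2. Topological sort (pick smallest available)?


Kahn's algorithm, process smallest node first
Order: [0, 1, 3, 4, 2]


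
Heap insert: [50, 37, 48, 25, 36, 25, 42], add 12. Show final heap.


Append 12: [50, 37, 48, 25, 36, 25, 42, 12]
Bubble up: no swaps needed
Result: [50, 37, 48, 25, 36, 25, 42, 12]


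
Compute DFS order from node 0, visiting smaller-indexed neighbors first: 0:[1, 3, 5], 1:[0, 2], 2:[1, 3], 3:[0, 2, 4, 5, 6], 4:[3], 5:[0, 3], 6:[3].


DFS stack-based: start with [0]
Visit order: [0, 1, 2, 3, 4, 5, 6]


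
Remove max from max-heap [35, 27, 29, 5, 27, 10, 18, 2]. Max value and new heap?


Max = 35
Replace root with last, heapify down
Resulting heap: [29, 27, 18, 5, 27, 10, 2]


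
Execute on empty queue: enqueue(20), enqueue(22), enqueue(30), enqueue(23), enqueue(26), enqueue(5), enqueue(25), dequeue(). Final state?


enqueue(20) -> [20]
enqueue(22) -> [20, 22]
enqueue(30) -> [20, 22, 30]
enqueue(23) -> [20, 22, 30, 23]
enqueue(26) -> [20, 22, 30, 23, 26]
enqueue(5) -> [20, 22, 30, 23, 26, 5]
enqueue(25) -> [20, 22, 30, 23, 26, 5, 25]
dequeue() returns 20 -> [22, 30, 23, 26, 5, 25]
Final queue (front to back): [22, 30, 23, 26, 5, 25]


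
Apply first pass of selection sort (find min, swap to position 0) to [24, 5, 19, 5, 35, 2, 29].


After one pass: [2, 5, 19, 5, 35, 24, 29]


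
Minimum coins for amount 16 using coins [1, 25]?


dp[0]=0; dp[i]=1+min(dp[i-c] for c in coins)
...dp[11]=11, dp[12]=12, dp[13]=13, dp[14]=14, dp[15]=15, dp[16]=16
Minimum coins for 16 = 16


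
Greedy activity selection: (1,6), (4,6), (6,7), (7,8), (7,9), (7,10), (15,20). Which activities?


Greedy: pick earliest-ending, then skip overlaps.
Selected (4 activities): [(1, 6), (6, 7), (7, 8), (15, 20)]


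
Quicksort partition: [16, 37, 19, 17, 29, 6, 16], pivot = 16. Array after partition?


Elements <= 16 go left of pivot.
Result: [16, 6, 16, 17, 29, 37, 19], pivot at index 2


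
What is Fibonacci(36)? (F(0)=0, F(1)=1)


F(n)=F(n-1)+F(n-2)
...F(34)=5702887, F(35)=9227465, F(36)=14930352


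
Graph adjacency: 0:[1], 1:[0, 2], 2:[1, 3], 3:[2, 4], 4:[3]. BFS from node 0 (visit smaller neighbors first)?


BFS queue: start with [0]
Visit order: [0, 1, 2, 3, 4]


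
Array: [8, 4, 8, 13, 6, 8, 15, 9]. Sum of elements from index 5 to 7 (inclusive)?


Prefix sums: [0, 8, 12, 20, 33, 39, 47, 62, 71]
Sum[5..7] = prefix[8] - prefix[5] = 71 - 39 = 32


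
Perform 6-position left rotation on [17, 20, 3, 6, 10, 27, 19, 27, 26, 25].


Left rotate by 6: [19, 27, 26, 25, 17, 20, 3, 6, 10, 27]


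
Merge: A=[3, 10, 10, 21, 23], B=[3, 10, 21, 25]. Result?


Compare heads, take smaller each step.
Merged: [3, 3, 10, 10, 10, 21, 21, 23, 25]


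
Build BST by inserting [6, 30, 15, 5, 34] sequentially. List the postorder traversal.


Root = 6; build tree by BST insertion.
Postorder traversal: [5, 15, 34, 30, 6]


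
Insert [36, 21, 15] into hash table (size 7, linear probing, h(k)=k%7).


Insertions: 36->slot 1; 21->slot 0; 15->slot 2
Table: [21, 36, 15, None, None, None, None]


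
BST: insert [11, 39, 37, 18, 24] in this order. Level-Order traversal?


Root = 11; build tree by BST insertion.
Level-Order traversal: [11, 39, 37, 18, 24]


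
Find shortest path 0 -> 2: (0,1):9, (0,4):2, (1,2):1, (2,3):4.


Dijkstra from 0:
Distances: {0: 0, 1: 9, 2: 10, 3: 14, 4: 2}
Shortest distance to 2 = 10, path = [0, 1, 2]


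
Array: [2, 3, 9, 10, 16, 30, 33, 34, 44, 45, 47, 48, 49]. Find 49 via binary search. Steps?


Search for 49:
[0,12] mid=6 arr[6]=33
[7,12] mid=9 arr[9]=45
[10,12] mid=11 arr[11]=48
[12,12] mid=12 arr[12]=49
Total: 4 comparisons


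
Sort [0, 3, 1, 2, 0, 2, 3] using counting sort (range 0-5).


Count array: [2, 1, 2, 2, 0, 0]
Reconstruct: [0, 0, 1, 2, 2, 3, 3]


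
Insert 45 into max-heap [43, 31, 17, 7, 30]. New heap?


Append 45: [43, 31, 17, 7, 30, 45]
Bubble up: swap idx 5(45) with idx 2(17); swap idx 2(45) with idx 0(43)
Result: [45, 31, 43, 7, 30, 17]


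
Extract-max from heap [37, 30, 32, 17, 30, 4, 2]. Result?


Max = 37
Replace root with last, heapify down
Resulting heap: [32, 30, 4, 17, 30, 2]


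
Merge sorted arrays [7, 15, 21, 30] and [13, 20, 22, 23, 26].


Compare heads, take smaller each step.
Merged: [7, 13, 15, 20, 21, 22, 23, 26, 30]


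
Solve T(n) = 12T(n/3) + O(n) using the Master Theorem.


a=12, b=3, c=1. log_3(12)=2.262 > c=1. Case 1: O(n^log_b(a)) = O(n^2.262)
Complexity: O(n^2.262)


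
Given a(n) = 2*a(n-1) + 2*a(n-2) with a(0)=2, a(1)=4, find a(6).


Build bottom-up:
...a(4)=88, a(5)=240, a(6)=2*240+2*88=656


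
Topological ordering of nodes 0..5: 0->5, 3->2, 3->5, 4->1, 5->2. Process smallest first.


Kahn's algorithm, process smallest node first
Order: [0, 3, 4, 1, 5, 2]


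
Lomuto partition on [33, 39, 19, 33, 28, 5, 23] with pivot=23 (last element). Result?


Elements <= 23 go left of pivot.
Result: [19, 5, 23, 33, 28, 39, 33], pivot at index 2


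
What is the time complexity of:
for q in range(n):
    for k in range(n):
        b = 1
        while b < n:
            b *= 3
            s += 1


Per nesting level: O(n) * O(n) * O(log n) = O(n^2 log n)
Complexity: O(n^2 log n)


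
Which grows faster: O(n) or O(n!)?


linear grows slower than factorial
O(n) is asymptotically smaller; O(n!) grows faster


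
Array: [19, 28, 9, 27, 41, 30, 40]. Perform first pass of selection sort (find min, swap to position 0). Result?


After one pass: [9, 28, 19, 27, 41, 30, 40]


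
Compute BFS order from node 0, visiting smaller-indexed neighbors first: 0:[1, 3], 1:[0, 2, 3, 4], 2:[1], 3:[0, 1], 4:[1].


BFS queue: start with [0]
Visit order: [0, 1, 3, 2, 4]


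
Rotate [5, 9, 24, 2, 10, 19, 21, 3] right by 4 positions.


Right rotate by 4: [10, 19, 21, 3, 5, 9, 24, 2]


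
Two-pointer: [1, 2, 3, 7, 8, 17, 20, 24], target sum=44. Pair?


Two pointers: lo=0, hi=7
Found pair: (20, 24) summing to 44


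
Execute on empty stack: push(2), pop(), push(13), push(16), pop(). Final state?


push(2) -> [2]
pop() returns 2 -> []
push(13) -> [13]
push(16) -> [13, 16]
pop() returns 16 -> [13]
Final stack (bottom to top): [13]


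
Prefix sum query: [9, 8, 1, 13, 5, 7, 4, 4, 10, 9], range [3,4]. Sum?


Prefix sums: [0, 9, 17, 18, 31, 36, 43, 47, 51, 61, 70]
Sum[3..4] = prefix[5] - prefix[3] = 36 - 18 = 18


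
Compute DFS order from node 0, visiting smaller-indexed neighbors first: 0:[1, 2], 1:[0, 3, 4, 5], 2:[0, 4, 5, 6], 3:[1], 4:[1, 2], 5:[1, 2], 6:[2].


DFS stack-based: start with [0]
Visit order: [0, 1, 3, 4, 2, 5, 6]


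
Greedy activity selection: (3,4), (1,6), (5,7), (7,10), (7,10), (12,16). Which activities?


Greedy: pick earliest-ending, then skip overlaps.
Selected (4 activities): [(3, 4), (5, 7), (7, 10), (12, 16)]


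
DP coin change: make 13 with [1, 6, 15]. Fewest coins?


dp[0]=0; dp[i]=1+min(dp[i-c] for c in coins)
...dp[8]=3, dp[9]=4, dp[10]=5, dp[11]=6, dp[12]=2, dp[13]=3
Minimum coins for 13 = 3


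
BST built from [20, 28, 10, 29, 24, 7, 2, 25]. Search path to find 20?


BST root = 20
Search for 20: compare at each node
Path: [20]


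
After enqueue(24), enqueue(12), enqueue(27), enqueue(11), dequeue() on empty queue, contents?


enqueue(24) -> [24]
enqueue(12) -> [24, 12]
enqueue(27) -> [24, 12, 27]
enqueue(11) -> [24, 12, 27, 11]
dequeue() returns 24 -> [12, 27, 11]
Final queue (front to back): [12, 27, 11]


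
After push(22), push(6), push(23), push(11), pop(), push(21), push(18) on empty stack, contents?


push(22) -> [22]
push(6) -> [22, 6]
push(23) -> [22, 6, 23]
push(11) -> [22, 6, 23, 11]
pop() returns 11 -> [22, 6, 23]
push(21) -> [22, 6, 23, 21]
push(18) -> [22, 6, 23, 21, 18]
Final stack (bottom to top): [22, 6, 23, 21, 18]


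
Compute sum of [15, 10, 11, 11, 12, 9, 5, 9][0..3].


Prefix sums: [0, 15, 25, 36, 47, 59, 68, 73, 82]
Sum[0..3] = prefix[4] - prefix[0] = 47 - 0 = 47


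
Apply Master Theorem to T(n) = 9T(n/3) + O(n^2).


a=9, b=3, c=2. log_3(9)=2 = c=2. Case 2: O(n^c log n) = O(n^2 log n)
Complexity: O(n^2 log n)


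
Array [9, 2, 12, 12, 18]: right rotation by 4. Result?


Right rotate by 4: [2, 12, 12, 18, 9]


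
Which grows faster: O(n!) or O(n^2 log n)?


n^2 log n grows slower than factorial
O(n^2 log n) is asymptotically smaller; O(n!) grows faster


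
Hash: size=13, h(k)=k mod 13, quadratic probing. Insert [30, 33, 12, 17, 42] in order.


Insertions: 30->slot 4; 33->slot 7; 12->slot 12; 17->slot 5; 42->slot 3
Table: [None, None, None, 42, 30, 17, None, 33, None, None, None, None, 12]


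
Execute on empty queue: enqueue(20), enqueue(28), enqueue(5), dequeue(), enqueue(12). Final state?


enqueue(20) -> [20]
enqueue(28) -> [20, 28]
enqueue(5) -> [20, 28, 5]
dequeue() returns 20 -> [28, 5]
enqueue(12) -> [28, 5, 12]
Final queue (front to back): [28, 5, 12]


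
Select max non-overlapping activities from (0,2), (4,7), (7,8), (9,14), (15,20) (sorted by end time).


Greedy: pick earliest-ending, then skip overlaps.
Selected (5 activities): [(0, 2), (4, 7), (7, 8), (9, 14), (15, 20)]


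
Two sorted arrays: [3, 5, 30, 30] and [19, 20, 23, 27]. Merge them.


Compare heads, take smaller each step.
Merged: [3, 5, 19, 20, 23, 27, 30, 30]


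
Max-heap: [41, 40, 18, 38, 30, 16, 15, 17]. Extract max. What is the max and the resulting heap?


Max = 41
Replace root with last, heapify down
Resulting heap: [40, 38, 18, 17, 30, 16, 15]


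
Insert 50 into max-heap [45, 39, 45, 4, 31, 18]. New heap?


Append 50: [45, 39, 45, 4, 31, 18, 50]
Bubble up: swap idx 6(50) with idx 2(45); swap idx 2(50) with idx 0(45)
Result: [50, 39, 45, 4, 31, 18, 45]


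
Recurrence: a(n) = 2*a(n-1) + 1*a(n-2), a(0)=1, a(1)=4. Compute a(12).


Build bottom-up:
...a(10)=10497, a(11)=25342, a(12)=2*25342+1*10497=61181


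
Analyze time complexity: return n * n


Analysis: constant-time operation, no loop
Complexity: O(1)


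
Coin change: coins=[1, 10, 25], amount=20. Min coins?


dp[0]=0; dp[i]=1+min(dp[i-c] for c in coins)
...dp[15]=6, dp[16]=7, dp[17]=8, dp[18]=9, dp[19]=10, dp[20]=2
Minimum coins for 20 = 2


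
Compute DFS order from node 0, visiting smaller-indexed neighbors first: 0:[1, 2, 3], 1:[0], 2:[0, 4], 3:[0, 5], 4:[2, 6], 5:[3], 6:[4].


DFS stack-based: start with [0]
Visit order: [0, 1, 2, 4, 6, 3, 5]


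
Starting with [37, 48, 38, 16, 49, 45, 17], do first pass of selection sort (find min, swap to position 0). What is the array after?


After one pass: [16, 48, 38, 37, 49, 45, 17]
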